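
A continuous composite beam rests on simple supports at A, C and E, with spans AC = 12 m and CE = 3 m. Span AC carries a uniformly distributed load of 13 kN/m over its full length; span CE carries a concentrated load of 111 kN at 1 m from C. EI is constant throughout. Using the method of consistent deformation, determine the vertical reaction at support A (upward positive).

Insert a hinge at C; M_C is the redundant, and each span becomes simply supported.
Rotations at C on the released spans (each span's end-slope, ×1/EI):
  span AC: UDL 13: wL³/(24EI) = 936/EI
  span CE: point load 111 at a = 1: Pab(L + b)/(6LEI) = 61.67/EI
  relative rotation θ_0 = (936 + 61.67)/EI = 997.7/EI
A unit hogging moment at C produces rotation L₁/(3EI) + L₂/(3EI) = 5/EI.
Compatibility: M_C·(L₁+L₂)/(3EI) = θ_0, giving M_C = 199.5 kN·m (hogging).
Span AC, ΣM about A with M_C applied at C: R_C^{AC}·12 = 936 + 199.5, so R_C^{AC} = 94.63 kN and R_A = 156 − 94.63 = 61.37 kN.

R_A = 61.37 kN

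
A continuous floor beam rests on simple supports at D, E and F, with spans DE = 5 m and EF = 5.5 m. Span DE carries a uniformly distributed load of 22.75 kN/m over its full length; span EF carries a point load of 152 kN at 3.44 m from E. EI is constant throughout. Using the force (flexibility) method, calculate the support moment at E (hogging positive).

M_E = 104.4 kN·m

Release continuity at E by inserting a hinge; the redundant is the internal moment M_E. The primary structure is two simply-supported spans DE and EF.
End slopes at the hinge E, treating each span as simply supported:
  span DE: UDL 22.75: wL³/(24EI) = 118.5/EI
  span EF: point load 152 at a = 3.44: Pab(L + b)/(6LEI) = 246.8/EI
  relative rotation θ_0 = (118.5 + 246.8)/EI = 365.3/EI
A unit hogging moment at E produces rotation L₁/(3EI) + L₂/(3EI) = 3.5/EI.
Compatibility: M_E·(L₁+L₂)/(3EI) = θ_0, giving M_E = 104.4 kN·m (hogging).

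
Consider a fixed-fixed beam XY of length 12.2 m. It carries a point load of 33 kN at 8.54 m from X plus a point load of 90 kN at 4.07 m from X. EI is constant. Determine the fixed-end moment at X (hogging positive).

Release both end moments; the primary structure is a simply-supported span XY with redundants M_X and M_Y.
On the primary (simply-supported) span, the end slopes from the loading are:
  at X: point load 33 at a = 8.54: Pab(L + b)/(6LEI) = 223.5/EI
  at Y: point load 33 at a = 8.54: Pab(L + a)/(6LEI) = 292.2/EI
  at X: point load 90 at a = 4.07: Pab(L + b)/(6LEI) = 827.1/EI
  at Y: point load 90 at a = 4.07: Pab(L + a)/(6LEI) = 661.9/EI
  θ_X0 = 1051/EI,  θ_Y0 = 954.2/EI
Flexibility coefficients: a unit moment at one end gives L/(3EI) there and L/(6EI) at the far end, so f₁₁ = f₂₂ = 4.067/EI and f₁₂ = f₂₁ = 2.033/EI.
Compatibility — zero rotation at each built-in end:
  4.067 M_X + 2.033 M_Y = 1051
  2.033 M_X + 4.067 M_Y = 954.2
Solving the pair gives M_X = 188 kN·m and M_Y = 140.6 kN·m (hogging).

M_X = 188 kN·m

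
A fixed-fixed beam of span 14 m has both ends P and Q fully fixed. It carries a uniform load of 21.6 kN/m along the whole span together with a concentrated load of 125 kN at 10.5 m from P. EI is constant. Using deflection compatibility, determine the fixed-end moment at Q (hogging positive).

M_Q = 598.9 kN·m

Take the two fixed-end moments M_P, M_Q as redundants; the released structure is the simple span PQ.
On the primary (simply-supported) span, the end slopes from the loading are:
  at P: UDL 21.6: wL³/(24EI) = 2470/EI
  at Q: UDL 21.6: wL³/(24EI) = 2470/EI
  at P: point load 125 at a = 10.5: Pab(L + b)/(6LEI) = 957/EI
  at Q: point load 125 at a = 10.5: Pab(L + a)/(6LEI) = 1340/EI
  θ_P0 = 3427/EI,  θ_Q0 = 3809/EI
Flexibility coefficients: a unit moment at one end gives L/(3EI) there and L/(6EI) at the far end, so f₁₁ = f₂₂ = 4.667/EI and f₁₂ = f₂₁ = 2.333/EI.
Compatibility — zero rotation at each built-in end:
  4.667 M_P + 2.333 M_Q = 3427
  2.333 M_P + 4.667 M_Q = 3809
Solving the pair gives M_P = 434.8 kN·m and M_Q = 598.9 kN·m (hogging).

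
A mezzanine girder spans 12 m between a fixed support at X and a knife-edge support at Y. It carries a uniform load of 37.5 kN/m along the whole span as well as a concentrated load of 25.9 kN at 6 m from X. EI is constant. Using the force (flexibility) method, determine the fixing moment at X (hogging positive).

Remove the prop at Y; the released (primary) structure is a cantilever built in at X.
Primary-structure tip deflection at Y by superposition:
  UDL 37.5: wL⁴/(8EI) = 97200/EI
  point load 25.9 at a = 6: Pa²(3L − a)/(6EI) = 4662/EI
  δ_0 = 101862/EI
Tip deflection under a unit load at Y: L³/(3EI) = 576/EI.
Compatibility at Y: δ_0 − R_Y·δ_{YY} = 0, so R_Y = 101862/576 = 176.8 kN.
Moment equilibrium about X: M_X = Σ(load moments about X) − R_Y·L = 2855 − 176.8×12 = 733.3 kN·m.

M_X = 733.3 kN·m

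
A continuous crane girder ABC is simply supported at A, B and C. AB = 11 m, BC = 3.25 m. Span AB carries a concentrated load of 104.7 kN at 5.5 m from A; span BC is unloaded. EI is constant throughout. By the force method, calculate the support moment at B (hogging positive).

Insert a hinge at B; M_B is the redundant, and each span becomes simply supported.
End slopes at the hinge B, treating each span as simply supported:
  span AB: point load 104.7 at a = 5.5: Pab(L + a)/(6LEI) = 791.8/EI
  relative rotation θ_0 = (791.8 + 0)/EI = 791.8/EI
A unit hogging moment at B produces rotation L₁/(3EI) + L₂/(3EI) = 4.75/EI.
Compatibility: M_B·(L₁+L₂)/(3EI) = θ_0, giving M_B = 166.7 kN·m (hogging).

M_B = 166.7 kN·m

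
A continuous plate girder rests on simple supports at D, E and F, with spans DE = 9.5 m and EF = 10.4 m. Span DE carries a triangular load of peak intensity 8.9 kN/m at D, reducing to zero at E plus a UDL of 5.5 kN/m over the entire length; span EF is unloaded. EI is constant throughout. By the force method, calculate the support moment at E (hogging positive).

M_E = 51.99 kN·m

Release continuity at E by inserting a hinge; the redundant is the internal moment M_E. The primary structure is two simply-supported spans DE and EF.
End slopes at the hinge E, treating each span as simply supported:
  span DE: triangular load, peak 8.9: 7w₀L³/(360EI) = 148.4/EI
  span DE: UDL 5.5: wL³/(24EI) = 196.5/EI
  relative rotation θ_0 = (344.9 + 0)/EI = 344.9/EI
A unit hogging moment at E produces rotation L₁/(3EI) + L₂/(3EI) = 6.633/EI.
Slope continuity at E: θ_0 = M_E·6.633/EI, so M_E = 344.9/6.633 = 51.99 kN·m (hogging).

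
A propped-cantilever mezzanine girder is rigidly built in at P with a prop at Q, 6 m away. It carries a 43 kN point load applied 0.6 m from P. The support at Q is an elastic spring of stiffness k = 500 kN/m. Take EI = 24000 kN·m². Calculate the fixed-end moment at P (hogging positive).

Release the roller at Q. Primary structure: cantilever fixed at P.
Free-end deflection of the primary structure under the applied loading (downward +):
  point load 43 at a = 0.6: Pa²(3L − a)/(6EI) = 44.89/EI
Flexibility coefficient — unit upward force at Q: δ_{QQ} = L³/(3EI) = 72/EI.
With EI = 24000 kN·m²: δ_0 = 0.001871 m and δ_{QQ} = 0.003 m/kN.
Compatibility — the spring shortens by R_Q/k under the reaction it provides: δ_0 − R_Q·δ_{QQ} = R_Q/k. With 1/k = 0.002 m/kN, R_Q = δ_0 / (δ_{QQ} + 1/k) = 0.001871 / (0.003 + 0.002) = 0.3741 kN.
Moment equilibrium about P: M_P = Σ(load moments about P) − R_Q·L = 25.8 − 0.3741×6 = 23.56 kN·m.

M_P = 23.56 kN·m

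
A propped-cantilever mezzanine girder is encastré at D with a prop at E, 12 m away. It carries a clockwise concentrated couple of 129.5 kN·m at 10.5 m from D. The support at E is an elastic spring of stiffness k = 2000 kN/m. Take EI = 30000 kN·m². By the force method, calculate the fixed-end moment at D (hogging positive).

Release the roller at E. Primary structure: cantilever fixed at D.
Downward deflection at the released point E due to the loads:
  clockwise couple 129.5 at a = 10.5: M₀a(2L − a)/(2EI) = 9178/EI
Tip deflection under a unit load at E: L³/(3EI) = 576/EI.
With EI = 30000 kN·m²: δ_0 = 0.30594 m and δ_{EE} = 0.0192 m/kN.
Compatibility — the spring shortens by R_E/k under the reaction it provides: δ_0 − R_E·δ_{EE} = R_E/k. With 1/k = 0.0005 m/kN, R_E = δ_0 / (δ_{EE} + 1/k) = 0.30594 / (0.0192 + 0.0005) = 15.53 kN.
Moment equilibrium about D: M_D = Σ(load moments about D) − R_E·L = 129.5 − 15.53×12 = -56.86 kN·m.

M_D = -56.86 kN·m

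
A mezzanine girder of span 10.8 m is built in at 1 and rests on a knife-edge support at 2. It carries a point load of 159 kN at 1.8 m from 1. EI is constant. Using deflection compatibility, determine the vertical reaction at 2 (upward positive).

Choose R_2 as the redundant. The primary structure is the cantilever fixed at 1.
Free-end deflection of the primary structure under the applied loading (downward +):
  point load 159 at a = 1.8: Pa²(3L − a)/(6EI) = 2627/EI
Tip deflection under a unit load at 2: L³/(3EI) = 419.9/EI.
Compatibility at 2: δ_0 − R_2·δ_{22} = 0, so R_2 = 2627/419.9 = 6.257 kN.

R_2 = 6.257 kN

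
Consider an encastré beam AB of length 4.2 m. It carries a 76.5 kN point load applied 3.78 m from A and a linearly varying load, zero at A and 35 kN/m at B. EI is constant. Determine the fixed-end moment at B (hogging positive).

Release both end moments; the primary structure is a simply-supported span AB with redundants M_A and M_B.
End rotations of the released simple span under the applied load (×1/EI):
  at A: point load 76.5 at a = 3.78: Pab(L + b)/(6LEI) = 22.27/EI
  at B: point load 76.5 at a = 3.78: Pab(L + a)/(6LEI) = 38.46/EI
  at A: triangular load, peak 35: 7w₀L³/(360EI) = 50.42/EI
  at B: triangular load, peak 35: w₀L³/(45EI) = 57.62/EI
  θ_A0 = 72.69/EI,  θ_B0 = 96.08/EI
Flexibility coefficients: a unit moment at one end gives L/(3EI) there and L/(6EI) at the far end, so f₁₁ = f₂₂ = 1.4/EI and f₁₂ = f₂₁ = 0.7/EI.
Compatibility — zero rotation at each built-in end:
  1.4 M_A + 0.7 M_B = 72.69
  0.7 M_A + 1.4 M_B = 96.08
Solving the pair gives M_A = 23.47 kN·m and M_B = 56.9 kN·m (hogging).

M_B = 56.9 kN·m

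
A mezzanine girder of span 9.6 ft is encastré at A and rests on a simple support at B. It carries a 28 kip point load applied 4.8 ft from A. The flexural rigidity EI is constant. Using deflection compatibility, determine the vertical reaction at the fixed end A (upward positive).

Take the reaction at B as the redundant and release it; the primary structure is a cantilever fixed at A.
Free-end deflection of the primary structure under the applied loading (downward +):
  point load 28 at a = 4.8: Pa²(3L − a)/(6EI) = 2580/EI
Tip deflection under a unit load at B: L³/(3EI) = 294.9/EI.
Compatibility at B: δ_0 − R_B·δ_{BB} = 0, so R_B = 2580/294.9 = 8.75 kip.
Vertical equilibrium: R_A = ΣP − R_B = 28 − 8.75 = 19.25 kip.

R_A = 19.25 kip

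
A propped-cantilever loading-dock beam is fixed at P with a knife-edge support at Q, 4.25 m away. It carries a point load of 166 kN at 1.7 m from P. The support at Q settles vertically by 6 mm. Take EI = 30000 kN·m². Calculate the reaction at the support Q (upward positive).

Take the reaction at Q as the redundant and release it; the primary structure is a cantilever fixed at P.
Primary-structure tip deflection at Q by superposition:
  point load 166 at a = 1.7: Pa²(3L − a)/(6EI) = 883.5/EI
Flexibility coefficient — unit upward force at Q: δ_{QQ} = L³/(3EI) = 25.59/EI.
With EI = 30000 kN·m²: δ_0 = 0.029451 m and δ_{QQ} = 0.000853 m/kN.
Compatibility — the beam at Q must follow the support down by 0.006 m: δ_0 − R_Q·δ_{QQ} = 0.006, so R_Q = (0.029451 − 0.006)/0.000853 = 27.49 kN.

R_Q = 27.49 kN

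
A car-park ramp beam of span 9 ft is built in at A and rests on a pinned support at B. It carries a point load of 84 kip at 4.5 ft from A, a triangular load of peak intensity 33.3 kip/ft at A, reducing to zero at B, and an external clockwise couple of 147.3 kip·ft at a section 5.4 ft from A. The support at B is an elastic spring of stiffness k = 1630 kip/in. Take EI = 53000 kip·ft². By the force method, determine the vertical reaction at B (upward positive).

Remove the prop at B; the released (primary) structure is a cantilever built in at A.
Deflection at B on the released cantilever, summing each load's contribution:
  point load 84 at a = 4.5: Pa²(3L − a)/(6EI) = 6379/EI
  triangular load, peak 33.3 at the fixed end: w₀L⁴/(30EI) = 7283/EI
  clockwise couple 147.3 at a = 5.4: M₀a(2L − a)/(2EI) = 5011/EI
  δ_0 = 18673/EI
Flexibility coefficient — unit upward force at B: δ_{BB} = L³/(3EI) = 243/EI.
With EI = 53000 kip·ft²: δ_0 = 0.35231 ft and δ_{BB} = 0.004585 ft/kip.
Compatibility — the spring shortens by R_B/k under the reaction it provides: δ_0 − R_B·δ_{BB} = R_B/k. With 1/k = 1/(1630×12) ft/kip = 0.000051 ft/kip, R_B = δ_0 / (δ_{BB} + 1/k) = 0.35231 / (0.004585 + 0.000051) = 75.99 kip.

R_B = 75.99 kip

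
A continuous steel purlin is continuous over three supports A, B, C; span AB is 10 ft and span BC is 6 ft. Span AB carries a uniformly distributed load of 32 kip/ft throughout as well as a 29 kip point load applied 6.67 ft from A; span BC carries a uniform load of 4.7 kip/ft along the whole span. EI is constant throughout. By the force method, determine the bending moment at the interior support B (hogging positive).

M_B = 291.5 kip·ft

Take M_B as the redundant. Released structure: two simple spans AB and BC with a hinge at B.
Discontinuity in slope at B on the released structure — sum the simple-span end rotations:
  span AB: UDL 32: wL³/(24EI) = 1333/EI
  span AB: point load 29 at a = 6.67: Pab(L + a)/(6LEI) = 179/EI
  span BC: UDL 4.7: wL³/(24EI) = 42.3/EI
  relative rotation θ_0 = (1512 + 42.3)/EI = 1555/EI
A unit hogging moment at B produces rotation L₁/(3EI) + L₂/(3EI) = 5.333/EI.
Compatibility: M_B·(L₁+L₂)/(3EI) = θ_0, giving M_B = 291.5 kip·ft (hogging).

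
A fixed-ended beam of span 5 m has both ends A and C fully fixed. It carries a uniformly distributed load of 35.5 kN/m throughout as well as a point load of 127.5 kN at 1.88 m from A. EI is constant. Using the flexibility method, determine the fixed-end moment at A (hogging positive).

M_A = 167.3 kN·m

Release both end moments; the primary structure is a simply-supported span AC with redundants M_A and M_C.
On the primary (simply-supported) span, the end slopes from the loading are:
  at A: UDL 35.5: wL³/(24EI) = 184.9/EI
  at C: UDL 35.5: wL³/(24EI) = 184.9/EI
  at A: point load 127.5 at a = 1.88: Pab(L + b)/(6LEI) = 202.4/EI
  at C: point load 127.5 at a = 1.88: Pab(L + a)/(6LEI) = 171.5/EI
  θ_A0 = 387.3/EI,  θ_C0 = 356.4/EI
Flexibility coefficients: a unit moment at one end gives L/(3EI) there and L/(6EI) at the far end, so f₁₁ = f₂₂ = 1.667/EI and f₁₂ = f₂₁ = 0.8333/EI.
Compatibility — zero rotation at each built-in end:
  1.667 M_A + 0.8333 M_C = 387.3
  0.8333 M_A + 1.667 M_C = 356.4
Solving the pair gives M_A = 167.3 kN·m and M_C = 130.2 kN·m (hogging).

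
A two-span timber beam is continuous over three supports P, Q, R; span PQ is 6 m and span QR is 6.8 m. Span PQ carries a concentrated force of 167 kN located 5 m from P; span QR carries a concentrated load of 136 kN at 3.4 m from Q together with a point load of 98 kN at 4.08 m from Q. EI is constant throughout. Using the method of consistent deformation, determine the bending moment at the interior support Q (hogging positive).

Release continuity at Q by inserting a hinge; the redundant is the internal moment M_Q. The primary structure is two simply-supported spans PQ and QR.
Rotations at Q on the released spans (each span's end-slope, ×1/EI):
  span PQ: point load 167 at a = 5: Pab(L + a)/(6LEI) = 255.1/EI
  span QR: point load 136 at a = 3.4: Pab(L + b)/(6LEI) = 393/EI
  span QR: point load 98 at a = 4.08: Pab(L + b)/(6LEI) = 253.8/EI
  relative rotation θ_0 = (255.1 + 646.8)/EI = 901.9/EI
A unit hogging moment at Q produces rotation L₁/(3EI) + L₂/(3EI) = 4.267/EI.
Compatibility: M_Q·(L₁+L₂)/(3EI) = θ_0, giving M_Q = 211.4 kN·m (hogging).

M_Q = 211.4 kN·m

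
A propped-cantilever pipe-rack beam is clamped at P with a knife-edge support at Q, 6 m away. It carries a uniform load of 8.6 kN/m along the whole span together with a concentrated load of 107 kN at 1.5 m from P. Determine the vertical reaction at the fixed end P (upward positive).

Remove the prop at Q; the released (primary) structure is a cantilever built in at P.
Primary-structure tip deflection at Q by superposition:
  UDL 8.6: wL⁴/(8EI) = 1393/EI
  point load 107 at a = 1.5: Pa²(3L − a)/(6EI) = 662.1/EI
  δ_0 = 2055/EI
Flexibility coefficient — unit upward force at Q: δ_{QQ} = L³/(3EI) = 72/EI.
The prop prevents deflection at Q: R_Q = δ_0/δ_{QQ} = 2055/72 = 28.55 kN.
Vertical equilibrium: R_P = ΣP − R_Q = 158.6 − 28.55 = 130.1 kN.

R_P = 130.1 kN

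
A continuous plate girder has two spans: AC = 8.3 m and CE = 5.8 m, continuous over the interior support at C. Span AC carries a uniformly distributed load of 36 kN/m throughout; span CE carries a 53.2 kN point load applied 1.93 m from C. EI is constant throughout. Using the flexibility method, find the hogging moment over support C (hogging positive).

M_C = 206 kN·m

Release continuity at C by inserting a hinge; the redundant is the internal moment M_C. The primary structure is two simply-supported spans AC and CE.
Discontinuity in slope at C on the released structure — sum the simple-span end rotations:
  span AC: UDL 36: wL³/(24EI) = 857.7/EI
  span CE: point load 53.2 at a = 1.93: Pab(L + b)/(6LEI) = 110.4/EI
  relative rotation θ_0 = (857.7 + 110.4)/EI = 968.1/EI
A unit hogging moment at C produces rotation L₁/(3EI) + L₂/(3EI) = 4.7/EI.
Slope continuity at C: θ_0 = M_C·4.7/EI, so M_C = 968.1/4.7 = 206 kN·m (hogging).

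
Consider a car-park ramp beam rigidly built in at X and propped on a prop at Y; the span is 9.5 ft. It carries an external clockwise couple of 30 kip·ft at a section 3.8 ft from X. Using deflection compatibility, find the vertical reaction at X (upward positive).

Release the roller at Y. Primary structure: cantilever fixed at X.
Primary-structure tip deflection at Y by superposition:
  clockwise couple 30 at a = 3.8: M₀a(2L − a)/(2EI) = 866.4/EI
Tip deflection under a unit load at Y: L³/(3EI) = 285.8/EI.
The prop prevents deflection at Y: R_Y = δ_0/δ_{YY} = 866.4/285.8 = 3.032 kip.
Vertical equilibrium: R_X = ΣP − R_Y = 0 − 3.032 = -3.032 kip.

R_X = -3.032 kip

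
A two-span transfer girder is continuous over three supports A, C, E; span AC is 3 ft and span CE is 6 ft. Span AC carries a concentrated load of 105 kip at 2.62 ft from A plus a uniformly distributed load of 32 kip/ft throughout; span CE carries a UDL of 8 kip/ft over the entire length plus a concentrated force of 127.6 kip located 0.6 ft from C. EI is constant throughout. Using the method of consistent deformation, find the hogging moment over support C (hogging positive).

M_C = 90.52 kip·ft

Take M_C as the redundant. Released structure: two simple spans AC and CE with a hinge at C.
End slopes at the hinge C, treating each span as simply supported:
  span AC: point load 105 at a = 2.62: Pab(L + a)/(6LEI) = 32.64/EI
  span AC: UDL 32: wL³/(24EI) = 36/EI
  span CE: UDL 8: wL³/(24EI) = 72/EI
  span CE: point load 127.6 at a = 0.6: Pab(L + b)/(6LEI) = 130.9/EI
  relative rotation θ_0 = (68.64 + 202.9)/EI = 271.6/EI
A unit hogging moment at C produces rotation L₁/(3EI) + L₂/(3EI) = 3/EI.
Slope continuity at C: θ_0 = M_C·3/EI, so M_C = 271.6/3 = 90.52 kip·ft (hogging).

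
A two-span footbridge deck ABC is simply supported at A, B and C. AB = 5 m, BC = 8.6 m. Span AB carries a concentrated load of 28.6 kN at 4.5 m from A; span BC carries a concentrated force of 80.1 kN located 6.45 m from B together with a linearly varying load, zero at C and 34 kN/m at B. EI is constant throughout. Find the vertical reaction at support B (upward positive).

Take M_B as the redundant. Released structure: two simple spans AB and BC with a hinge at B.
End slopes at the hinge B, treating each span as simply supported:
  span AB: point load 28.6 at a = 4.5: Pab(L + a)/(6LEI) = 20.38/EI
  span BC: point load 80.1 at a = 6.45: Pab(L + b)/(6LEI) = 231.4/EI
  span BC: triangular load, peak 34: w₀L³/(45EI) = 480.6/EI
  relative rotation θ_0 = (20.38 + 712)/EI = 732.4/EI
A unit hogging moment at B produces rotation L₁/(3EI) + L₂/(3EI) = 4.533/EI.
Slope continuity at B: θ_0 = M_B·4.533/EI, so M_B = 732.4/4.533 = 161.6 kN·m (hogging).
Span AB, ΣM about A with M_B applied at B: R_B^{AB}·5 = 128.7 + 161.6, so R_B^{AB} = 58.05 kN and R_A = 28.6 − 58.05 = -29.45 kN.
Span BC, ΣM about C: R_B^{BC}·8.6 = 1010 + 161.6, so R_B^{BC} = 136.3 kN and R_C = 226.3 − 136.3 = 90.02 kN.
R_B = 58.05 + 136.3 = 194.3 kN.

R_B = 194.3 kN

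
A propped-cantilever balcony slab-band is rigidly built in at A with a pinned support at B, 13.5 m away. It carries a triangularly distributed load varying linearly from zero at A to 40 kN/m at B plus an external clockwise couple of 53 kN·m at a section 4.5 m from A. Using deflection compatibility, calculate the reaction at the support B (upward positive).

Choose R_B as the redundant. The primary structure is the cantilever fixed at A.
Primary-structure tip deflection at B by superposition:
  triangular load, peak 40 at the free end: 11w₀L⁴/(120EI) = 121789/EI
  clockwise couple 53 at a = 4.5: M₀a(2L − a)/(2EI) = 2683/EI
  δ_0 = 124472/EI
Flexibility coefficient — unit upward force at B: δ_{BB} = L³/(3EI) = 820.1/EI.
The prop prevents deflection at B: R_B = δ_0/δ_{BB} = 124472/820.1 = 151.8 kN.

R_B = 151.8 kN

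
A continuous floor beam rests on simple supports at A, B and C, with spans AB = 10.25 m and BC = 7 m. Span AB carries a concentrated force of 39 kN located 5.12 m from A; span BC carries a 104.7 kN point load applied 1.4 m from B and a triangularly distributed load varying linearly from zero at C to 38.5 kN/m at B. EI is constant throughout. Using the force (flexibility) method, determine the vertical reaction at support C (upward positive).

Insert a hinge at B; M_B is the redundant, and each span becomes simply supported.
Rotations at B on the released spans (each span's end-slope, ×1/EI):
  span AB: point load 39 at a = 5.12: Pab(L + a)/(6LEI) = 256/EI
  span BC: point load 104.7 at a = 1.4: Pab(L + b)/(6LEI) = 246.3/EI
  span BC: triangular load, peak 38.5: w₀L³/(45EI) = 293.5/EI
  relative rotation θ_0 = (256 + 539.7)/EI = 795.7/EI
A unit hogging moment at B produces rotation L₁/(3EI) + L₂/(3EI) = 5.75/EI.
Compatibility: M_B·(L₁+L₂)/(3EI) = θ_0, giving M_B = 138.4 kN·m (hogging).
Span BC, ΣM about C: R_B^{BC}·7 = 1215 + 138.4, so R_B^{BC} = 193.4 kN and R_C = 239.4 − 193.4 = 46.09 kN.

R_C = 46.09 kN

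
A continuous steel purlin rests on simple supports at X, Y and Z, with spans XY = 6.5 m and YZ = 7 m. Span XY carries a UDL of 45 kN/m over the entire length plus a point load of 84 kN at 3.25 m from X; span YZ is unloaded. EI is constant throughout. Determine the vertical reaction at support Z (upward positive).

Release continuity at Y by inserting a hinge; the redundant is the internal moment M_Y. The primary structure is two simply-supported spans XY and YZ.
Rotations at Y on the released spans (each span's end-slope, ×1/EI):
  span XY: UDL 45: wL³/(24EI) = 514.9/EI
  span XY: point load 84 at a = 3.25: Pab(L + a)/(6LEI) = 221.8/EI
  relative rotation θ_0 = (736.7 + 0)/EI = 736.7/EI
A unit hogging moment at Y produces rotation L₁/(3EI) + L₂/(3EI) = 4.5/EI.
Slope continuity at Y: θ_0 = M_Y·4.5/EI, so M_Y = 736.7/4.5 = 163.7 kN·m (hogging).
Span YZ, ΣM about Z: R_Y^{YZ}·7 = 0 + 163.7, so R_Y^{YZ} = 23.39 kN and R_Z = 0 − 23.39 = -23.39 kN.

R_Z = -23.39 kN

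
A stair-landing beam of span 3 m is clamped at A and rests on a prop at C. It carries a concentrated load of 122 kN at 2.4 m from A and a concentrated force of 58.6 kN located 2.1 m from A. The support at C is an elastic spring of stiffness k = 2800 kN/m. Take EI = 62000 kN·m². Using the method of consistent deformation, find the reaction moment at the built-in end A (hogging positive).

Choose R_C as the redundant. The primary structure is the cantilever fixed at A.
Free-end deflection of the primary structure under the applied loading (downward +):
  point load 122 at a = 2.4: Pa²(3L − a)/(6EI) = 773/EI
  point load 58.6 at a = 2.1: Pa²(3L − a)/(6EI) = 297.2/EI
  δ_0 = 1070/EI
Flexibility coefficient — unit upward force at C: δ_{CC} = L³/(3EI) = 9/EI.
With EI = 62000 kN·m²: δ_0 = 0.017261 m and δ_{CC} = 0.000145 m/kN.
Compatibility — the spring shortens by R_C/k under the reaction it provides: δ_0 − R_C·δ_{CC} = R_C/k. With 1/k = 0.000357 m/kN, R_C = δ_0 / (δ_{CC} + 1/k) = 0.017261 / (0.000145 + 0.000357) = 34.36 kN.
Moment equilibrium about A: M_A = Σ(load moments about A) − R_C·L = 415.9 − 34.36×3 = 312.8 kN·m.

M_A = 312.8 kN·m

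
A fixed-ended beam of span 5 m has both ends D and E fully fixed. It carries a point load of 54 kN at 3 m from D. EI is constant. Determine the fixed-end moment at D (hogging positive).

Release both end moments; the primary structure is a simply-supported span DE with redundants M_D and M_E.
End rotations of the released simple span under the applied load (×1/EI):
  at D: point load 54 at a = 3: Pab(L + b)/(6LEI) = 75.6/EI
  at E: point load 54 at a = 3: Pab(L + a)/(6LEI) = 86.4/EI
  θ_D0 = 75.6/EI,  θ_E0 = 86.4/EI
Flexibility coefficients: a unit moment at one end gives L/(3EI) there and L/(6EI) at the far end, so f₁₁ = f₂₂ = 1.667/EI and f₁₂ = f₂₁ = 0.8333/EI.
Compatibility — zero rotation at each built-in end:
  1.667 M_D + 0.8333 M_E = 75.6
  0.8333 M_D + 1.667 M_E = 86.4
Solving the pair gives M_D = 25.92 kN·m and M_E = 38.88 kN·m (hogging).

M_D = 25.92 kN·m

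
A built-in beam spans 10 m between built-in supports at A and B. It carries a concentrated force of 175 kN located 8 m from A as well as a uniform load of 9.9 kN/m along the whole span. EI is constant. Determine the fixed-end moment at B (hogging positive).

M_B = 306.5 kN·m

Release both end moments; the primary structure is a simply-supported span AB with redundants M_A and M_B.
End rotations of the released simple span under the applied load (×1/EI):
  at A: point load 175 at a = 8: Pab(L + b)/(6LEI) = 560/EI
  at B: point load 175 at a = 8: Pab(L + a)/(6LEI) = 840/EI
  at A: UDL 9.9: wL³/(24EI) = 412.5/EI
  at B: UDL 9.9: wL³/(24EI) = 412.5/EI
  θ_A0 = 972.5/EI,  θ_B0 = 1252/EI
Flexibility coefficients: a unit moment at one end gives L/(3EI) there and L/(6EI) at the far end, so f₁₁ = f₂₂ = 3.333/EI and f₁₂ = f₂₁ = 1.667/EI.
Compatibility — zero rotation at each built-in end:
  3.333 M_A + 1.667 M_B = 972.5
  1.667 M_A + 3.333 M_B = 1252
Solving the pair gives M_A = 138.5 kN·m and M_B = 306.5 kN·m (hogging).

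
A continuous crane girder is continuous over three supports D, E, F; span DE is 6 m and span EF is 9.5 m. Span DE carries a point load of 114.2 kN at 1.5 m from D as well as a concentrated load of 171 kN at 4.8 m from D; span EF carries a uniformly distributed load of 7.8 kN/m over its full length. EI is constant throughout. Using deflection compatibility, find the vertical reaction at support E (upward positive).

R_E = 241.1 kN

Release continuity at E by inserting a hinge; the redundant is the internal moment M_E. The primary structure is two simply-supported spans DE and EF.
Rotations at E on the released spans (each span's end-slope, ×1/EI):
  span DE: point load 114.2 at a = 1.5: Pab(L + a)/(6LEI) = 160.6/EI
  span DE: point load 171 at a = 4.8: Pab(L + a)/(6LEI) = 295.5/EI
  span EF: UDL 7.8: wL³/(24EI) = 278.6/EI
  relative rotation θ_0 = (456.1 + 278.6)/EI = 734.7/EI
A unit hogging moment at E produces rotation L₁/(3EI) + L₂/(3EI) = 5.167/EI.
Compatibility: M_E·(L₁+L₂)/(3EI) = θ_0, giving M_E = 142.2 kN·m (hogging).
Span DE, ΣM about D with M_E applied at E: R_E^{DE}·6 = 992.1 + 142.2, so R_E^{DE} = 189.1 kN and R_D = 285.2 − 189.1 = 96.15 kN.
Span EF, ΣM about F: R_E^{EF}·9.5 = 352 + 142.2, so R_E^{EF} = 52.02 kN and R_F = 74.1 − 52.02 = 22.08 kN.
R_E = 189.1 + 52.02 = 241.1 kN.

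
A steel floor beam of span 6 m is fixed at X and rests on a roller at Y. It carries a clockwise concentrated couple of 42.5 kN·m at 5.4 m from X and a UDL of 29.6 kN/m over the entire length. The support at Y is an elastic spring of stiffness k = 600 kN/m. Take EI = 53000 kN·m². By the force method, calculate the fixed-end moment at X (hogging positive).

M_X = 367.5 kN·m

Choose R_Y as the redundant. The primary structure is the cantilever fixed at X.
Primary-structure tip deflection at Y by superposition:
  clockwise couple 42.5 at a = 5.4: M₀a(2L − a)/(2EI) = 757.4/EI
  UDL 29.6: wL⁴/(8EI) = 4795/EI
  δ_0 = 5553/EI
Flexibility coefficient — unit upward force at Y: δ_{YY} = L³/(3EI) = 72/EI.
With EI = 53000 kN·m²: δ_0 = 0.10477 m and δ_{YY} = 0.001358 m/kN.
Compatibility — the spring shortens by R_Y/k under the reaction it provides: δ_0 − R_Y·δ_{YY} = R_Y/k. With 1/k = 0.001667 m/kN, R_Y = δ_0 / (δ_{YY} + 1/k) = 0.10477 / (0.001358 + 0.001667) = 34.63 kN.
Moment equilibrium about X: M_X = Σ(load moments about X) − R_Y·L = 575.3 − 34.63×6 = 367.5 kN·m.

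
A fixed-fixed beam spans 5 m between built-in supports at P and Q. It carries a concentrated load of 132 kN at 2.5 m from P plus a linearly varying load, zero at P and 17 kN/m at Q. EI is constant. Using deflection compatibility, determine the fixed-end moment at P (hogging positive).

Release both end moments; the primary structure is a simply-supported span PQ with redundants M_P and M_Q.
Simple-span end rotations at P and Q under the given loads:
  at P: point load 132 at a = 2.5: Pab(L + b)/(6LEI) = 206.2/EI
  at Q: point load 132 at a = 2.5: Pab(L + a)/(6LEI) = 206.2/EI
  at P: triangular load, peak 17: 7w₀L³/(360EI) = 41.32/EI
  at Q: triangular load, peak 17: w₀L³/(45EI) = 47.22/EI
  θ_P0 = 247.6/EI,  θ_Q0 = 253.5/EI
Flexibility coefficients: a unit moment at one end gives L/(3EI) there and L/(6EI) at the far end, so f₁₁ = f₂₂ = 1.667/EI and f₁₂ = f₂₁ = 0.8333/EI.
Compatibility — zero rotation at each built-in end:
  1.667 M_P + 0.8333 M_Q = 247.6
  0.8333 M_P + 1.667 M_Q = 253.5
Solving the pair gives M_P = 96.67 kN·m and M_Q = 103.8 kN·m (hogging).

M_P = 96.67 kN·m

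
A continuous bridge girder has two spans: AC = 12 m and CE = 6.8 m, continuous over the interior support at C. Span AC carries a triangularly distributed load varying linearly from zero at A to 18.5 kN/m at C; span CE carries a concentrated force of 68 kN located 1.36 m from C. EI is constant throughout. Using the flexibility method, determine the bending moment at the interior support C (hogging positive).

M_C = 137.4 kN·m

Insert a hinge at C; M_C is the redundant, and each span becomes simply supported.
Rotations at C on the released spans (each span's end-slope, ×1/EI):
  span AC: triangular load, peak 18.5: w₀L³/(45EI) = 710.4/EI
  span CE: point load 68 at a = 1.36: Pab(L + b)/(6LEI) = 150.9/EI
  relative rotation θ_0 = (710.4 + 150.9)/EI = 861.3/EI
A unit hogging moment at C produces rotation L₁/(3EI) + L₂/(3EI) = 6.267/EI.
Compatibility: M_C·(L₁+L₂)/(3EI) = θ_0, giving M_C = 137.4 kN·m (hogging).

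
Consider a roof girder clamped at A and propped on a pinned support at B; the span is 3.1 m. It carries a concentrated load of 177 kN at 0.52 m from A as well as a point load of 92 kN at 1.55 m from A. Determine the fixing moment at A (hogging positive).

Release the roller at B. Primary structure: cantilever fixed at A.
Primary-structure tip deflection at B by superposition:
  point load 177 at a = 0.52: Pa²(3L − a)/(6EI) = 70.04/EI
  point load 92 at a = 1.55: Pa²(3L − a)/(6EI) = 285.5/EI
  δ_0 = 355.5/EI
Tip deflection under a unit load at B: L³/(3EI) = 9.93/EI.
The prop prevents deflection at B: R_B = δ_0/δ_{BB} = 355.5/9.93 = 35.8 kN.
Moment equilibrium about A: M_A = Σ(load moments about A) − R_B·L = 234.6 − 35.8×3.1 = 123.7 kN·m.

M_A = 123.7 kN·m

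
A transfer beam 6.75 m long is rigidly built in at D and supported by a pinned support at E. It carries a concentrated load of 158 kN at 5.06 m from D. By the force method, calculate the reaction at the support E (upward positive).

R_E = 99.9 kN

Take the reaction at E as the redundant and release it; the primary structure is a cantilever fixed at D.
Free-end deflection of the primary structure under the applied loading (downward +):
  point load 158 at a = 5.06: Pa²(3L − a)/(6EI) = 10242/EI
Flexibility coefficient — unit upward force at E: δ_{EE} = L³/(3EI) = 102.5/EI.
Compatibility at E: δ_0 − R_E·δ_{EE} = 0, so R_E = 10242/102.5 = 99.9 kN.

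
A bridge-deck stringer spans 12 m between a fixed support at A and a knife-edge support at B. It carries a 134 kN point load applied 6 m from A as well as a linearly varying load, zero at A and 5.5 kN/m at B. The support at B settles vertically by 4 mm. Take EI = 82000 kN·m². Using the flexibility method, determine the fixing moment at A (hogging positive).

M_A = 354.5 kN·m

Take the reaction at B as the redundant and release it; the primary structure is a cantilever fixed at A.
Deflection at B on the released cantilever, summing each load's contribution:
  point load 134 at a = 6: Pa²(3L − a)/(6EI) = 24120/EI
  triangular load, peak 5.5 at the free end: 11w₀L⁴/(120EI) = 10454/EI
  δ_0 = 34574/EI
Flexibility coefficient — unit upward force at B: δ_{BB} = L³/(3EI) = 576/EI.
With EI = 82000 kN·m²: δ_0 = 0.42164 m and δ_{BB} = 0.007024 m/kN.
Compatibility — the beam at B must follow the support down by 0.004 m: δ_0 − R_B·δ_{BB} = 0.004, so R_B = (0.42164 − 0.004)/0.007024 = 59.46 kN.
Moment equilibrium about A: M_A = Σ(load moments about A) − R_B·L = 1068 − 59.46×12 = 354.5 kN·m.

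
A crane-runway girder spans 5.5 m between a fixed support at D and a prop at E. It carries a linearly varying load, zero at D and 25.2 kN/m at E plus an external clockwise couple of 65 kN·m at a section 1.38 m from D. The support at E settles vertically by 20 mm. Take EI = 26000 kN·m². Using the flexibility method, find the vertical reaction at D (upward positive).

Choose R_E as the redundant. The primary structure is the cantilever fixed at D.
Deflection at E on the released cantilever, summing each load's contribution:
  triangular load, peak 25.2 at the free end: 11w₀L⁴/(120EI) = 2114/EI
  clockwise couple 65 at a = 1.38: M₀a(2L − a)/(2EI) = 431.5/EI
  δ_0 = 2545/EI
Tip deflection under a unit load at E: L³/(3EI) = 55.46/EI.
With EI = 26000 kN·m²: δ_0 = 0.097894 m and δ_{EE} = 0.002133 m/kN.
Compatibility — the beam at E must follow the support down by 0.02 m: δ_0 − R_E·δ_{EE} = 0.02, so R_E = (0.097894 − 0.02)/0.002133 = 36.52 kN.
Vertical equilibrium: R_D = ΣP − R_E = 69.3 − 36.52 = 32.78 kN.

R_D = 32.78 kN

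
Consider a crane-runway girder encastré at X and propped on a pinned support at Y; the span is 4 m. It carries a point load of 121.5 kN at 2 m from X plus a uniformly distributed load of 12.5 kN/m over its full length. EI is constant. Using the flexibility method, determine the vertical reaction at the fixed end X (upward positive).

R_X = 114.8 kN

Remove the prop at Y; the released (primary) structure is a cantilever built in at X.
Downward deflection at the released point Y due to the loads:
  point load 121.5 at a = 2: Pa²(3L − a)/(6EI) = 810/EI
  UDL 12.5: wL⁴/(8EI) = 400/EI
  δ_0 = 1210/EI
Flexibility coefficient — unit upward force at Y: δ_{YY} = L³/(3EI) = 21.33/EI.
The prop prevents deflection at Y: R_Y = δ_0/δ_{YY} = 1210/21.33 = 56.72 kN.
Vertical equilibrium: R_X = ΣP − R_Y = 171.5 − 56.72 = 114.8 kN.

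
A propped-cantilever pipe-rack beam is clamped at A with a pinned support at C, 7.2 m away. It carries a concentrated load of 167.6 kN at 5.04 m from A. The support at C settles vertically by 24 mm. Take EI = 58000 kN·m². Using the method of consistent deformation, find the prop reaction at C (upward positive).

Remove the prop at C; the released (primary) structure is a cantilever built in at A.
Primary-structure tip deflection at C by superposition:
  point load 167.6 at a = 5.04: Pa²(3L − a)/(6EI) = 11750/EI
Flexibility coefficient — unit upward force at C: δ_{CC} = L³/(3EI) = 124.4/EI.
With EI = 58000 kN·m²: δ_0 = 0.20259 m and δ_{CC} = 0.002145 m/kN.
Compatibility — the beam at C must follow the support down by 0.024 m: δ_0 − R_C·δ_{CC} = 0.024, so R_C = (0.20259 − 0.024)/0.002145 = 83.25 kN.

R_C = 83.25 kN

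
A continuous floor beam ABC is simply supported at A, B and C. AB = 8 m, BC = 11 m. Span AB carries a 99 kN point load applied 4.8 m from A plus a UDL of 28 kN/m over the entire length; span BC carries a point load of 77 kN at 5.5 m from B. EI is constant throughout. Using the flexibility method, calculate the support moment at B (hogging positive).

Insert a hinge at B; M_B is the redundant, and each span becomes simply supported.
Rotations at B on the released spans (each span's end-slope, ×1/EI):
  span AB: point load 99 at a = 4.8: Pab(L + a)/(6LEI) = 405.5/EI
  span AB: UDL 28: wL³/(24EI) = 597.3/EI
  span BC: point load 77 at a = 5.5: Pab(L + b)/(6LEI) = 582.3/EI
  relative rotation θ_0 = (1003 + 582.3)/EI = 1585/EI
A unit hogging moment at B produces rotation L₁/(3EI) + L₂/(3EI) = 6.333/EI.
Slope continuity at B: θ_0 = M_B·6.333/EI, so M_B = 1585/6.333 = 250.3 kN·m (hogging).

M_B = 250.3 kN·m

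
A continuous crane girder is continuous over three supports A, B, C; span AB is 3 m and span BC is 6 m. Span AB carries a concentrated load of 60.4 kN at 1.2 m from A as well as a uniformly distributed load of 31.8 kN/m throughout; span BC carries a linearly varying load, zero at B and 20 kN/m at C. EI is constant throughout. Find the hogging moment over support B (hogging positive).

Insert a hinge at B; M_B is the redundant, and each span becomes simply supported.
Rotations at B on the released spans (each span's end-slope, ×1/EI):
  span AB: point load 60.4 at a = 1.2: Pab(L + a)/(6LEI) = 30.44/EI
  span AB: UDL 31.8: wL³/(24EI) = 35.77/EI
  span BC: triangular load, peak 20: 7w₀L³/(360EI) = 84/EI
  relative rotation θ_0 = (66.22 + 84)/EI = 150.2/EI
A unit hogging moment at B produces rotation L₁/(3EI) + L₂/(3EI) = 3/EI.
Slope continuity at B: θ_0 = M_B·3/EI, so M_B = 150.2/3 = 50.07 kN·m (hogging).

M_B = 50.07 kN·m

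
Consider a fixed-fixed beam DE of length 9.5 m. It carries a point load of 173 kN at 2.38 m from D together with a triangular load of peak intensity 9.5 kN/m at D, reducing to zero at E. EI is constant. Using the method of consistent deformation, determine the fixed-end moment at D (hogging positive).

M_D = 274.1 kN·m

Take the two fixed-end moments M_D, M_E as redundants; the released structure is the simple span DE.
On the primary (simply-supported) span, the end slopes from the loading are:
  at D: point load 173 at a = 2.38: Pab(L + b)/(6LEI) = 854.8/EI
  at E: point load 173 at a = 2.38: Pab(L + a)/(6LEI) = 611/EI
  at D: triangular load, peak 9.5: w₀L³/(45EI) = 181/EI
  at E: triangular load, peak 9.5: 7w₀L³/(360EI) = 158.4/EI
  θ_D0 = 1036/EI,  θ_E0 = 769.4/EI
Flexibility coefficients: a unit moment at one end gives L/(3EI) there and L/(6EI) at the far end, so f₁₁ = f₂₂ = 3.167/EI and f₁₂ = f₂₁ = 1.583/EI.
Compatibility — zero rotation at each built-in end:
  3.167 M_D + 1.583 M_E = 1036
  1.583 M_D + 3.167 M_E = 769.4
Solving the pair gives M_D = 274.1 kN·m and M_E = 105.9 kN·m (hogging).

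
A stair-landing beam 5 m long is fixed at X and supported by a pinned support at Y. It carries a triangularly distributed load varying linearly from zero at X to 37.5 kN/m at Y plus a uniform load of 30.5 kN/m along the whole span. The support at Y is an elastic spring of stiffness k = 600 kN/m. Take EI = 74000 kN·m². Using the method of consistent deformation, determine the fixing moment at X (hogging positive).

Take the reaction at Y as the redundant and release it; the primary structure is a cantilever fixed at X.
Downward deflection at the released point Y due to the loads:
  triangular load, peak 37.5 at the free end: 11w₀L⁴/(120EI) = 2148/EI
  UDL 30.5: wL⁴/(8EI) = 2383/EI
  δ_0 = 4531/EI
Flexibility coefficient — unit upward force at Y: δ_{YY} = L³/(3EI) = 41.67/EI.
With EI = 74000 kN·m²: δ_0 = 0.061233 m and δ_{YY} = 0.000563 m/kN.
Compatibility — the spring shortens by R_Y/k under the reaction it provides: δ_0 − R_Y·δ_{YY} = R_Y/k. With 1/k = 0.001667 m/kN, R_Y = δ_0 / (δ_{YY} + 1/k) = 0.061233 / (0.000563 + 0.001667) = 27.46 kN.
Moment equilibrium about X: M_X = Σ(load moments about X) − R_Y·L = 693.8 − 27.46×5 = 556.4 kN·m.

M_X = 556.4 kN·m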